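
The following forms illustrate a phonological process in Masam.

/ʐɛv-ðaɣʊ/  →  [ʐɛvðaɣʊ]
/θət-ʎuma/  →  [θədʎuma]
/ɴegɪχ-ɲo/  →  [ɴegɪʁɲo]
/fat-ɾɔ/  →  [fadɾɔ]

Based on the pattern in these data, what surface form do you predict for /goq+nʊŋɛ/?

[goɢnʊŋɛ]

The data show regressive voicing assimilation: /t/ → [d] before /ʎ/; /χ/ → [ʁ] before /ɲ/; /t/ → [d] before /ɾ/. In each pair only voicing changes, matching the following consonant, while place and manner stay constant.
No alternation appears in [ʐɛvðaɣʊ]: there the adjacent consonants already agree in voicing (/v/ and /ð/ are both voiced), so this form is consistent with the same rule.
The rule targets /q/ (voiceless uvular stop), which sits before the trigger /n/ (voiced).
Changing only its voicing to voiced gives [ɢ] — the voiced uvular stop.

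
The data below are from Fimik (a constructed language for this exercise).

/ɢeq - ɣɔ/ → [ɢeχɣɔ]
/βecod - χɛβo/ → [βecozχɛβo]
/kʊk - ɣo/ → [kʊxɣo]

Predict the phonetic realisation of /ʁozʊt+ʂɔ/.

[ʁozʊsʂɔ]

The data show regressive manner assimilation: /q/ → [χ] before /ɣ/; /d/ → [z] before /χ/; /k/ → [x] before /ɣ/. In each pair only manner changes, matching the following consonant, while place and voice stay constant.
The rule targets /t/ (voiceless alveolar stop), which sits before the trigger /ʂ/ (fricative).
Changing only its manner to fricative gives [s] — the voiceless alveolar fricative.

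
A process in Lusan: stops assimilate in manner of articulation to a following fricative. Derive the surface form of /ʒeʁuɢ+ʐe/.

[ʒeʁuʁʐe]

/ɢ/ is a voiced uvular stop. The following trigger /ʐ/ is a fricative, so /ɢ/ must become a fricative as well.
Changing only its manner to fricative gives [ʁ] — the voiced uvular fricative.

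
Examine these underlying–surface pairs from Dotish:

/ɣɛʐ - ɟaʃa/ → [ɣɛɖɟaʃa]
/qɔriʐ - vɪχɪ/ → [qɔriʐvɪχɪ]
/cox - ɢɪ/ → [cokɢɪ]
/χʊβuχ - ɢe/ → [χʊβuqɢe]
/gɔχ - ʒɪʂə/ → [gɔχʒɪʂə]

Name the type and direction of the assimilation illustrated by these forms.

regressive manner assimilation

Underlying /ʐ/ is realised as [ɖ] next to /ɟ/; /ɟ/ itself does not change.
/ʐ/ is a fricative while /ɟ/ is a stop; the output [ɖ] is a stop, matching the trigger — so the feature that spreads is manner.
Place and voice are unchanged, so the assimilation is partial, not total.
The same holds elsewhere in the data: /x/ → [k] before /ɢ/ (fricative → stop, matching a stop); /χ/ → [q] before /ɢ/ (fricative → stop, matching a stop) — only manner changes, and always toward the following segment.
Nothing changes in [qɔriʐvɪχɪ], [gɔχʒɪʂə]: there the adjacent consonants already agree in manner (/ʐ/ and /v/ are both fricatives; /χ/ and /ʒ/ are both fricatives), so these forms are consistent with the same rule.
Since the segment that changes precedes the conditioning segment, the assimilation is regressive.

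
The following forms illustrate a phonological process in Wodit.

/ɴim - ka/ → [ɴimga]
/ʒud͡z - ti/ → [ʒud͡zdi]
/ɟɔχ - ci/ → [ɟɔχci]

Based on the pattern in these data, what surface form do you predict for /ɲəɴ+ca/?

The data show progressive voicing assimilation: /k/ → [g] after /m/; /t/ → [d] after /d͡z/. In each pair only voicing changes, matching the preceding consonant, while place and manner stay constant.
Nothing changes in [ɟɔχci]: there the adjacent consonants already agree in voicing (/c/ and /χ/ are both voiceless), so this form is consistent with the same rule.
The rule targets /c/ (voiceless palatal stop), which sits after the trigger /ɴ/ (voiced).
Changing only its voicing to voiced gives [ɟ] — the voiced palatal stop.

[ɲəɴɟa]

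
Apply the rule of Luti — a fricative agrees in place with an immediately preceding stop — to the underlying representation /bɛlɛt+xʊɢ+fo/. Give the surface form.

[bɛlɛtsʊɢχo]

The rule targets /x/ (voiceless velar fricative), which sits after the trigger /t/ (alveolar).
A voiceless alveolar fricative is [s], so the surface segment is [s].
At the second juncture, /f/ likewise becomes [χ] adjacent to /ɢ/.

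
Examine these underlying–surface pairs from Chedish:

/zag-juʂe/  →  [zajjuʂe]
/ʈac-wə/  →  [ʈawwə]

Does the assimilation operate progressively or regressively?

Comparing underlying and surface forms, /g/ → [j] is the alternation; the neighbouring /j/ is constant.
The output [j] is identical to the trigger /j/ — every feature (place, manner, voicing) has been copied — so this is total assimilation.
The remaining alternation confirms this: /c/ → [w] before /w/ — in each case the output is a copy of the following consonant.
The trigger is the following segment, so the direction is regressive (anticipatory).

regressive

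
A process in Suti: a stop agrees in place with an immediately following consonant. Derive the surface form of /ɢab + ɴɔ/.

/b/ is a voiced bilabial stop. The following trigger /ɴ/ is uvular, so /b/ must become uvular as well.
A voiced uvular stop is [ɢ], so the surface segment is [ɢ].

[ɢaɢɴɔ]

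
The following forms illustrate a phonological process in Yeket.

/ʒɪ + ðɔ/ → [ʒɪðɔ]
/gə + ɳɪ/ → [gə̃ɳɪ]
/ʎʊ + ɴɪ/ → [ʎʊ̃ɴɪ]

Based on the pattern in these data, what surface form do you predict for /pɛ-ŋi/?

The data show regressive nasality assimilation (vowel nasalisation): /ə/ → [ə̃] before /ɳ/; /ʊ/ → [ʊ̃] before /ɴ/ — a vowel is nasalised by an immediately following nasal consonant.
No change occurs in [ʒɪðɔ] because the vowel at the boundary is adjacent to an oral consonant, not a nasal (/ɪ/ next to /ð/).
/ɛ/ sits next to the nasal /ŋ/ and is therefore nasalised to [ɛ̃].

[pɛ̃ŋi]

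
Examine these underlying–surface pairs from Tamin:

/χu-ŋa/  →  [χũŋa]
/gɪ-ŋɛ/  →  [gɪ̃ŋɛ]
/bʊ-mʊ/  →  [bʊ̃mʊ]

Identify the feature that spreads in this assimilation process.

The vowel /u/ surfaces as nasalised [ũ] next to the following nasal /ŋ/ — it has acquired the [+nasal] feature of its neighbour.
The other forms show the same pattern: /ɪ/ → [ɪ̃] before /ŋ/; /ʊ/ → [ʊ̃] before /m/ — each time a vowel is nasalised next to a following nasal.

nasality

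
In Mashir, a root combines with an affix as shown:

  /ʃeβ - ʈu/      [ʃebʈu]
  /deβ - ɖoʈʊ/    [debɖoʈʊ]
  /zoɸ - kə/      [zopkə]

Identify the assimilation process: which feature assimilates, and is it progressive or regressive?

The segment that alternates is /β/, which surfaces as [b] when adjacent to /ʈ/.
/β/ is a fricative while /ʈ/ is a stop; the output [b] is a stop, matching the trigger — so the feature that spreads is manner.
Place and voice are unchanged, so the assimilation is partial, not total.
Checking the remaining alternations: /β/ → [b] before /ɖ/ (fricative → stop, matching a stop); /ɸ/ → [p] before /k/ (fricative → stop, matching a stop) — only manner changes, and always toward the following segment.
Since the segment that changes precedes the conditioning segment, the assimilation is regressive.

regressive manner assimilation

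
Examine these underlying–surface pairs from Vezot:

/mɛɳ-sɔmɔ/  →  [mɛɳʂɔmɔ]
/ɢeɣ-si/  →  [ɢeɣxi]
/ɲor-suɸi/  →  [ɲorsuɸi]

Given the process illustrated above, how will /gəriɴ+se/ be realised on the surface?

[gəriɴχe]

The data show progressive place assimilation: /s/ → [ʂ] after /ɳ/; /s/ → [x] after /ɣ/. In each pair only place changes, matching the preceding consonant, while manner and voice stay constant.
No alternation appears in [ɲorsuɸi]: there the adjacent consonants already agree in place (/s/ and /r/ are both alveolar), so this form is consistent with the same rule.
The rule targets /s/ (voiceless alveolar fricative), which sits after the trigger /ɴ/ (uvular).
Changing only its place to uvular gives [χ] — the voiceless uvular fricative.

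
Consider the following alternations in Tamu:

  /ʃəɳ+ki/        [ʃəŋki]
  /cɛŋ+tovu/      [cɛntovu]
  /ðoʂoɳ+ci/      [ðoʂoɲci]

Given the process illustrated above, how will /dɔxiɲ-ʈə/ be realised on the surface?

The data show regressive place assimilation: /ɳ/ → [ŋ] before /k/; /ŋ/ → [n] before /t/; /ɳ/ → [ɲ] before /c/. In each pair only place changes, matching the following consonant, while manner and voice stay constant.
The rule targets /ɲ/ (voiced palatal nasal), which sits before the trigger /ʈ/ (retroflex).
Changing only its place to retroflex gives [ɳ] — the voiced retroflex nasal.

[dɔxiɳʈə]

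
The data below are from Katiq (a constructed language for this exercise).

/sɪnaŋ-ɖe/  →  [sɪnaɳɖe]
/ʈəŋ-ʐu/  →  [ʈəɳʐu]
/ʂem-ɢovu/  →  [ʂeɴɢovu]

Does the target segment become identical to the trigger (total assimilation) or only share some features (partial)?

partial assimilation

Comparing underlying and surface forms, /ŋ/ → [ɳ] is the alternation; the neighbouring /ɖ/ is constant.
The change velar → retroflex matches the place of the following /ɖ/, identifying this as place assimilation.
Manner and voice are unchanged, so the assimilation is partial, not total.
The other alternating forms pattern the same way: /ŋ/ → [ɳ] before /ʐ/ (velar → retroflex, matching retroflex); /m/ → [ɴ] before /ɢ/ (bilabial → uvular, matching uvular) — only place changes, and always toward the following segment.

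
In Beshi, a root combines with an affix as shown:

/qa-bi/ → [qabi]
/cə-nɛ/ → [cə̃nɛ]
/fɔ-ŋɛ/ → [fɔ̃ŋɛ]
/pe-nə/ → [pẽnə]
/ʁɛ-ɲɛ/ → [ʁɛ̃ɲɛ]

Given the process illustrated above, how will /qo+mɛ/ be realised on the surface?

[qõmɛ]

The data show regressive nasality assimilation (vowel nasalisation): /ə/ → [ə̃] before /n/; /ɔ/ → [ɔ̃] before /ŋ/; /e/ → [ẽ] before /n/; /ɛ/ → [ɛ̃] before /ɲ/ — a vowel is nasalised by an immediately following nasal consonant.
No change occurs in [qabi] because the vowel at the boundary is adjacent to an oral consonant, not a nasal (/a/ next to /b/).
/o/ sits next to the nasal /m/ and is therefore nasalised to [õ].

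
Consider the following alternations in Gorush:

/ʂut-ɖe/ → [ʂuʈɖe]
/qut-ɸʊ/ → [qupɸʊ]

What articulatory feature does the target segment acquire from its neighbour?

place

Underlying /t/ is realised as [ʈ] next to /ɖ/; /ɖ/ itself does not change.
The change alveolar → retroflex matches the place of the following /ɖ/, identifying this as place assimilation.
The other alternating form patterns the same way: /t/ → [p] before /ɸ/ (alveolar → bilabial, matching bilabial) — only place changes, and always toward the following segment.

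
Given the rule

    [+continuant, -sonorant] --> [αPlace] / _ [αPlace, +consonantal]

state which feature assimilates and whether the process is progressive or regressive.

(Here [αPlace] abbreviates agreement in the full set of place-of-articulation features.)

The rule copies the place features (abbreviated [Place]) from the environment onto the target, so the assimilating feature is place.
The conditioning segment sits to the right of the focus bar, meaning the trigger follows the segment that changes — regressive assimilation.

regressive place assimilation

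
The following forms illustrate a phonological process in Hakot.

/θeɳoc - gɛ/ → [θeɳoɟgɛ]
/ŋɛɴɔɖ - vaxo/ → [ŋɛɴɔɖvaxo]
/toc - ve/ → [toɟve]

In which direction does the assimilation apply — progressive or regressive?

Underlying /c/ is realised as [ɟ] next to /g/; /g/ itself does not change.
The change voiceless → voiced matches the voicing of the following /g/, identifying this as voicing assimilation.
Checking the remaining alternation: /c/ → [ɟ] before /v/ (voiceless → voiced, matching voiced) — only voicing changes, and always toward the following segment.
No alternation appears in [ŋɛɴɔɖvaxo]: there the adjacent consonants already agree in voicing (/ɖ/ and /v/ are both voiced), so this form is consistent with the same rule.
The trigger is the following segment, so the direction is regressive (anticipatory).

regressive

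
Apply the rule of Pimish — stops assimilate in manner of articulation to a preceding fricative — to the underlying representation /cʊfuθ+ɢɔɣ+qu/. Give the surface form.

/ɢ/ is a voiced uvular stop. The preceding trigger /θ/ is a fricative, so /ɢ/ must become a fricative as well.
The voiced uvular fricative is [ʁ], so /ɢ/ → [ʁ].
The same rule applies at the second boundary: /q/ → [χ] next to /ɣ/.

[cʊfuθʁɔɣχu]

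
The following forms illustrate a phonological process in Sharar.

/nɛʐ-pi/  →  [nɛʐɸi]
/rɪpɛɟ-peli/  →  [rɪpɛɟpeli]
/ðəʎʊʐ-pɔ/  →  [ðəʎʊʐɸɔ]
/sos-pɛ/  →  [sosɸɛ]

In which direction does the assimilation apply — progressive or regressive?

The segment that alternates is /p/, which surfaces as [ɸ] when adjacent to /ʐ/.
/p/ is a stop while /ʐ/ is a fricative; the output [ɸ] is a fricative, matching the trigger — so the feature that spreads is manner.
The other alternating form patterns the same way: /p/ → [ɸ] after /s/ (stop → fricative, matching a fricative) — only manner changes, and always toward the preceding segment.
No alternation appears in [rɪpɛɟpeli]: there the adjacent consonants already agree in manner (/p/ and /ɟ/ are both stops), so this form is consistent with the same rule.
The trigger is the preceding segment, so the direction is progressive (perseverative).

progressive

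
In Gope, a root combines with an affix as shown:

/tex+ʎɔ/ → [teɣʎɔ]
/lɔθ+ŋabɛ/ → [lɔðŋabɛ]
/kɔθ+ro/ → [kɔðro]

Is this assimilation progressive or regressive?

Comparing underlying and surface forms, /x/ → [ɣ] is the alternation; the neighbouring /ʎ/ is constant.
The change voiceless → voiced matches the voicing of the following /ʎ/, identifying this as voicing assimilation.
The other alternating forms pattern the same way: /θ/ → [ð] before /ŋ/ (voiceless → voiced, matching voiced); /θ/ → [ð] before /r/ (voiceless → voiced, matching voiced) — only voicing changes, and always toward the following segment.
Since the segment that changes precedes the conditioning segment, the assimilation is regressive.

regressive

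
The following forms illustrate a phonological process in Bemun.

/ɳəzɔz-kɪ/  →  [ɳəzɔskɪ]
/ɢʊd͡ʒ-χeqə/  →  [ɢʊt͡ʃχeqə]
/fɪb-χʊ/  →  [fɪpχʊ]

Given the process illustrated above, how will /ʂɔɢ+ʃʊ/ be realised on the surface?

The data show regressive voicing assimilation: /z/ → [s] before /k/; /d͡ʒ/ → [t͡ʃ] before /χ/; /b/ → [p] before /χ/. In each pair only voicing changes, matching the following consonant, while place and manner stay constant.
/ɢ/ is a voiced uvular stop. The following trigger /ʃ/ is voiceless, so /ɢ/ must become voiceless as well.
The voiceless uvular stop is [q], so /ɢ/ → [q].

[ʂɔqʃʊ]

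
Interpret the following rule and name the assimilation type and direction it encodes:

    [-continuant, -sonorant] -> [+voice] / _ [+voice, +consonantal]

regressive voicing assimilation

The structural change is [+voice], and the conditioning segment [+voice, +consonantal] (a voiced consonant) is itself voiced, so the target comes to share the voicing of its neighbour — voicing assimilation.
Since the environment is written after the underscore, the trigger follows the target; the direction is regressive.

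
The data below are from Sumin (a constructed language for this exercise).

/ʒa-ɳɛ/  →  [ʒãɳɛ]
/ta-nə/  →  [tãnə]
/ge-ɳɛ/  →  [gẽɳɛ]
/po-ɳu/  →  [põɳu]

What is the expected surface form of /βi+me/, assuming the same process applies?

The data show regressive nasality assimilation (vowel nasalisation): /a/ → [ã] before /ɳ/; /a/ → [ã] before /n/; /e/ → [ẽ] before /ɳ/; /o/ → [õ] before /ɳ/ — a vowel is nasalised by an immediately following nasal consonant.
The vowel /i/ is adjacent to the following nasal /m/, so it acquires [+nasal] and surfaces as [ĩ].

[βĩme]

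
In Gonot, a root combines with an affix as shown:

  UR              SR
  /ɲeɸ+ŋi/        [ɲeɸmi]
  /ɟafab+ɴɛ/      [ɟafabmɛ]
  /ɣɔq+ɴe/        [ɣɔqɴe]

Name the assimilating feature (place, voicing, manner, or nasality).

place

Underlying /ŋ/ is realised as [m] next to /ɸ/; /ɸ/ itself does not change.
The change velar → bilabial matches the place of the preceding /ɸ/, identifying this as place assimilation.
Checking the remaining alternation: /ɴ/ → [m] after /b/ (uvular → bilabial, matching bilabial) — only place changes, and always toward the preceding segment.
Nothing changes in [ɣɔqɴe]: there the adjacent consonants already agree in place (/ɴ/ and /q/ are both uvular), so this form is consistent with the same rule.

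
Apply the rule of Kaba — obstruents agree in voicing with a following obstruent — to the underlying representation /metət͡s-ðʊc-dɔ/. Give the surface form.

/t͡s/ is a voiceless alveolar affricate. The following trigger /ð/ is voiced, so /t͡s/ must become voiced as well.
The voiced alveolar affricate is [d͡z], so /t͡s/ → [d͡z].
The same rule applies at the second boundary: /c/ → [ɟ] next to /d/.

[metəd͡zðʊɟdɔ]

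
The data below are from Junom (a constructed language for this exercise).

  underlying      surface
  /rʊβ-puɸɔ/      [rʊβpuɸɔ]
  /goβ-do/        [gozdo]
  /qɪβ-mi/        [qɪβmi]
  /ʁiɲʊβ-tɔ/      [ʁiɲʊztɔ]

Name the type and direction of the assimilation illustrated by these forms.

The segment that alternates is /β/, which surfaces as [z] when adjacent to /d/.
The change bilabial → alveolar matches the place of the following /d/, identifying this as place assimilation.
Manner and voice are unchanged, so the assimilation is partial, not total.
Checking the remaining alternation: /β/ → [z] before /t/ (bilabial → alveolar, matching alveolar) — only place changes, and always toward the following segment.
No alternation appears in [rʊβpuɸɔ], [qɪβmi]: there the adjacent consonants already agree in place (/β/ and /p/ are both bilabial; /β/ and /m/ are both bilabial), so these forms are consistent with the same rule.
Since the segment that changes precedes the conditioning segment, the assimilation is regressive.

regressive place assimilation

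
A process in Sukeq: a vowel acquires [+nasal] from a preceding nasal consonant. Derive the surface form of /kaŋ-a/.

[kaŋã]

The vowel /a/ is adjacent to the preceding nasal /ŋ/, so it acquires [+nasal] and surfaces as [ã].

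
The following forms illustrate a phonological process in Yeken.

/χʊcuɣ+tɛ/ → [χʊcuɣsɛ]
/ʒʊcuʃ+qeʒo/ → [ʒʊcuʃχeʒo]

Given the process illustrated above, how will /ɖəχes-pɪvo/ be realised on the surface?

The data show progressive manner assimilation: /t/ → [s] after /ɣ/; /q/ → [χ] after /ʃ/. In each pair only manner changes, matching the preceding consonant, while place and voice stay constant.
/p/ is a voiceless bilabial stop. The preceding trigger /s/ is a fricative, so /p/ must become a fricative as well.
A voiceless bilabial fricative is [ɸ], so the surface segment is [ɸ].

[ɖəχesɸɪvo]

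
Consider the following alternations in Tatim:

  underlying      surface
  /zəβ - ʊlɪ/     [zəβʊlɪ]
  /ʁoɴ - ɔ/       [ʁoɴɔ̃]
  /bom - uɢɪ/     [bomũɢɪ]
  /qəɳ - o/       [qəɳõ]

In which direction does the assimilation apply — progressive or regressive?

The vowel /ɔ/ surfaces as nasalised [ɔ̃] next to the preceding nasal /ɴ/ — it has acquired the [+nasal] feature of its neighbour.
The other forms show the same pattern: /u/ → [ũ] after /m/; /o/ → [õ] after /ɳ/ — each time a vowel is nasalised next to a preceding nasal.
No change occurs in [zəβʊlɪ] because the vowel at the boundary is adjacent to an oral consonant, not a nasal (/ʊ/ next to /β/).
Because the conditioning nasal is to the left of the vowel that changes, the process is progressive (perseverative).

progressive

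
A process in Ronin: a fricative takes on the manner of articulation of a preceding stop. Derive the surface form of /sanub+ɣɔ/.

[sanubgɔ]

/ɣ/ is a voiced velar fricative. The preceding trigger /b/ is a stop, so /ɣ/ must become a stop as well.
The voiced velar stop is [g], so /ɣ/ → [g].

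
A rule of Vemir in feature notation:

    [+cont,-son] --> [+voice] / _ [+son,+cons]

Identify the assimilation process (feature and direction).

The target ([+cont,-son], fricatives) acquires [+voice] next to a sonorant consonant ([+son,+cons]) — it takes on the voicing of its neighbour, so the feature that spreads is voicing.
The conditioning segment sits to the right of the focus bar, meaning the trigger follows the segment that changes — regressive assimilation.

regressive voicing assimilation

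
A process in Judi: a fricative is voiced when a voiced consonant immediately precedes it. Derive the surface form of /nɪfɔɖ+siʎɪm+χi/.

[nɪfɔɖziʎɪmʁi]

The rule targets /s/ (voiceless alveolar fricative), which sits after the trigger /ɖ/ (voiced).
Changing only its voicing to voiced gives [z] — the voiced alveolar fricative.
The same rule applies at the second boundary: /χ/ → [ʁ] next to /m/.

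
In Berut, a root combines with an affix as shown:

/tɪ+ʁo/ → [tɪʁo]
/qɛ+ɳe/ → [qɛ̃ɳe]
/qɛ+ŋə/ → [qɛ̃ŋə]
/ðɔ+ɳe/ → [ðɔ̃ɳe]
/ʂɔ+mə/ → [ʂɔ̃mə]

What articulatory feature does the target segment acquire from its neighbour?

The vowel /ɛ/ surfaces as nasalised [ɛ̃] next to the following nasal /ɳ/ — it has acquired the [+nasal] feature of its neighbour.
The other forms show the same pattern: /ɛ/ → [ɛ̃] before /ŋ/; /ɔ/ → [ɔ̃] before /ɳ/; /ɔ/ → [ɔ̃] before /m/ — each time a vowel is nasalised next to a following nasal.
No change occurs in [tɪʁo] because the vowel at the boundary is adjacent to an oral consonant, not a nasal (/ɪ/ next to /ʁ/).

nasality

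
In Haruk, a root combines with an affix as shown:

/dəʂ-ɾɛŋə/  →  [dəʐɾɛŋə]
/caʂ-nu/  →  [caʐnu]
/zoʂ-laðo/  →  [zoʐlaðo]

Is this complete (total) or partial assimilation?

Underlying /ʂ/ is realised as [ʐ] next to /ɾ/; /ɾ/ itself does not change.
/ʂ/ is voiceless while /ɾ/ is voiced; the output [ʐ] is voiced, matching the trigger — so the feature that spreads is voicing.
Place and manner are unchanged, so the assimilation is partial, not total.
Checking the remaining alternations: /ʂ/ → [ʐ] before /n/ (voiceless → voiced, matching voiced); /ʂ/ → [ʐ] before /l/ (voiceless → voiced, matching voiced) — only voicing changes, and always toward the following segment.

partial assimilation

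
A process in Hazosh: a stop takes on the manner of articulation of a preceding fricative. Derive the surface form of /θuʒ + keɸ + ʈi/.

/k/ is a voiceless velar stop. The preceding trigger /ʒ/ is a fricative, so /k/ must become a fricative as well.
The voiceless velar fricative is [x], so /k/ → [x].
The same rule applies at the second boundary: /ʈ/ → [ʂ] next to /ɸ/.

[θuʒxeɸʂi]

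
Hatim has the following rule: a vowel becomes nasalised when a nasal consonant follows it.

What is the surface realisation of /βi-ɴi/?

/i/ sits next to the nasal /ɴ/ and is therefore nasalised to [ĩ].

[βĩɴi]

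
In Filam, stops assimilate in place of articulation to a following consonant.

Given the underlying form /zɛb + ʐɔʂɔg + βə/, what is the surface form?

[zɛɖʐɔʂɔbβə]

The rule targets /b/ (voiced bilabial stop), which sits before the trigger /ʐ/ (retroflex).
Changing only its place to retroflex gives [ɖ] — the voiced retroflex stop.
At the second juncture, /g/ likewise becomes [b] adjacent to /β/.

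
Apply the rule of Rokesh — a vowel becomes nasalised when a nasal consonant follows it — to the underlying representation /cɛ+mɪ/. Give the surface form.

[cɛ̃mɪ]

The vowel /ɛ/ is adjacent to the following nasal /m/, so it acquires [+nasal] and surfaces as [ɛ̃].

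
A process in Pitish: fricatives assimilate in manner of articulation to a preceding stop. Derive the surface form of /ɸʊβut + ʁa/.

[ɸʊβutɢa]

The rule targets /ʁ/ (voiced uvular fricative), which sits after the trigger /t/ (stop).
Changing only its manner to stop gives [ɢ] — the voiced uvular stop.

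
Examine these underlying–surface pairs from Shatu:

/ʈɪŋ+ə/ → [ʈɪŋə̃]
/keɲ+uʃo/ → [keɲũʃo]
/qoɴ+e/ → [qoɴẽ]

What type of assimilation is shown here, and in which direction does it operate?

The vowel /ə/ surfaces as nasalised [ə̃] next to the preceding nasal /ŋ/ — it has acquired the [+nasal] feature of its neighbour.
Likewise in the remaining data: /u/ → [ũ] after /ɲ/; /e/ → [ẽ] after /ɴ/ — each time a vowel is nasalised next to a preceding nasal.
Because the conditioning nasal is to the left of the vowel that changes, the process is progressive (perseverative).

progressive nasality assimilation (vowel nasalisation)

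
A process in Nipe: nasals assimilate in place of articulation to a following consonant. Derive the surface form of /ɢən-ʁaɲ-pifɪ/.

[ɢəɴʁampifɪ]

The rule targets /n/ (voiced alveolar nasal), which sits before the trigger /ʁ/ (uvular).
Changing only its place to uvular gives [ɴ] — the voiced uvular nasal.
At the second juncture, /ɲ/ likewise becomes [m] adjacent to /p/.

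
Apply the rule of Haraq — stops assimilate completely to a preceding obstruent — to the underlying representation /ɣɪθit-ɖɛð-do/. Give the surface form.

[ɣɪθittɛððo]

/ɖ/ is the segment targeted by the rule; it sits immediately after /t/, so it assimilates completely and surfaces as [t].
At the second juncture, /d/ likewise becomes [ð] adjacent to /ð/.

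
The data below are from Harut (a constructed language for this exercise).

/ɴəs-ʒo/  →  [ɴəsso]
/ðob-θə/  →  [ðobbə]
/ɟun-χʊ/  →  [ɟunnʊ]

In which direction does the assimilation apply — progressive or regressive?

progressive

Comparing underlying and surface forms, /ʒ/ → [s] is the alternation; the neighbouring /s/ is constant.
The output [s] is identical to the trigger /s/ — every feature (place, manner, voicing) has been copied — so this is total assimilation.
The remaining alternations confirm this: /θ/ → [b] after /b/; /χ/ → [n] after /n/ — in each case the output is a copy of the preceding consonant.
The trigger is the preceding segment, so the direction is progressive (perseverative).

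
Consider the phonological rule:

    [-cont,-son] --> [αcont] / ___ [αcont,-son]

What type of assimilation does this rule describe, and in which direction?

The shared variable α links the value of [cont] on the target to that of the neighbouring obstruent. [cont] distinguishes stops from fricatives — a manner-of-articulation feature — so this is manner assimilation.
The conditioning segment sits to the right of the focus bar, meaning the trigger follows the segment that changes — regressive assimilation.

regressive manner assimilation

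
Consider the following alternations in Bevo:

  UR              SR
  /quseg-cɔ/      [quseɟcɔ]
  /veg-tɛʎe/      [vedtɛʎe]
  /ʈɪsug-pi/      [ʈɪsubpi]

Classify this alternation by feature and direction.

regressive place assimilation

Underlying /g/ is realised as [ɟ] next to /c/; /c/ itself does not change.
The change velar → palatal matches the place of the following /c/, identifying this as place assimilation.
Manner and voice are unchanged, so the assimilation is partial, not total.
The other alternating forms pattern the same way: /g/ → [d] before /t/ (velar → alveolar, matching alveolar); /g/ → [b] before /p/ (velar → bilabial, matching bilabial) — only place changes, and always toward the following segment.
The trigger is the following segment, so the direction is regressive (anticipatory).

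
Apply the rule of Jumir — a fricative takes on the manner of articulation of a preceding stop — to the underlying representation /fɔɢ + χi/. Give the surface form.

The rule targets /χ/ (voiceless uvular fricative), which sits after the trigger /ɢ/ (stop).
Changing only its manner to stop gives [q] — the voiceless uvular stop.

[fɔɢqi]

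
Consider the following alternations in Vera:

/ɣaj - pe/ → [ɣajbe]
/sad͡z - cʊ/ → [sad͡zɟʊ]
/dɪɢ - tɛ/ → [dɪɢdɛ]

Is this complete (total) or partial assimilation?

partial assimilation

The segment that alternates is /p/, which surfaces as [b] when adjacent to /j/.
/p/ is voiceless while /j/ is voiced; the output [b] is voiced, matching the trigger — so the feature that spreads is voicing.
Place and manner are unchanged, so the assimilation is partial, not total.
Checking the remaining alternations: /c/ → [ɟ] after /d͡z/ (voiceless → voiced, matching voiced); /t/ → [d] after /ɢ/ (voiceless → voiced, matching voiced) — only voicing changes, and always toward the preceding segment.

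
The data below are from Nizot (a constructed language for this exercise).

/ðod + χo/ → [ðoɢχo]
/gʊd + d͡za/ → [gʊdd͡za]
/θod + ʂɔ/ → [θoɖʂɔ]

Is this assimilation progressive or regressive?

regressive

The segment that alternates is /d/, which surfaces as [ɢ] when adjacent to /χ/.
The change alveolar → uvular matches the place of the following /χ/, identifying this as place assimilation.
Checking the remaining alternation: /d/ → [ɖ] before /ʂ/ (alveolar → retroflex, matching retroflex) — only place changes, and always toward the following segment.
Nothing changes in [gʊdd͡za]: there the adjacent consonants already agree in place (/d/ and /d͡z/ are both alveolar), so this form is consistent with the same rule.
The trigger is the following segment, so the direction is regressive (anticipatory).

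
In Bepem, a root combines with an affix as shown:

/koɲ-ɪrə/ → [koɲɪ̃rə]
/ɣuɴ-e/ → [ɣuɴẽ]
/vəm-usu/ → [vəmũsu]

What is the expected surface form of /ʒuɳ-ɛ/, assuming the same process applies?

[ʒuɳɛ̃]

The data show progressive nasality assimilation (vowel nasalisation): /ɪ/ → [ɪ̃] after /ɲ/; /e/ → [ẽ] after /ɴ/; /u/ → [ũ] after /m/ — a vowel is nasalised by an immediately preceding nasal consonant.
The vowel /ɛ/ is adjacent to the preceding nasal /ɳ/, so it acquires [+nasal] and surfaces as [ɛ̃].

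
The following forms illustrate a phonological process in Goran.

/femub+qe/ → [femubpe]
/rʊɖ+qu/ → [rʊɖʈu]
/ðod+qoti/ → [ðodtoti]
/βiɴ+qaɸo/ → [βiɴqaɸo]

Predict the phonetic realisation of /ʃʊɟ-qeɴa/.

The data show progressive place assimilation: /q/ → [p] after /b/; /q/ → [ʈ] after /ɖ/; /q/ → [t] after /d/. In each pair only place changes, matching the preceding consonant, while manner and voice stay constant.
No alternation appears in [βiɴqaɸo]: there the adjacent consonants already agree in place (/q/ and /ɴ/ are both uvular), so this form is consistent with the same rule.
/q/ is a voiceless uvular stop. The preceding trigger /ɟ/ is palatal, so /q/ must become palatal as well.
Changing only its place to palatal gives [c] — the voiceless palatal stop.

[ʃʊɟceɴa]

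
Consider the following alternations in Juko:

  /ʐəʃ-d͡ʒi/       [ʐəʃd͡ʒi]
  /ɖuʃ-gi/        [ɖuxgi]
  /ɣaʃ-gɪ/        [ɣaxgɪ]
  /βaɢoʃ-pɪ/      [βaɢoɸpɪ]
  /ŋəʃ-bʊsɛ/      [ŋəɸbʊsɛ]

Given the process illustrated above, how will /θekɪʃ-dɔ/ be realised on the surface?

The data show regressive place assimilation: /ʃ/ → [x] before /g/; /ʃ/ → [ɸ] before /p/; /ʃ/ → [ɸ] before /b/. In each pair only place changes, matching the following consonant, while manner and voice stay constant.
No alternation appears in [ʐəʃd͡ʒi]: there the adjacent consonants already agree in place (/ʃ/ and /d͡ʒ/ are both postalveolar), so this form is consistent with the same rule.
The rule targets /ʃ/ (voiceless postalveolar fricative), which sits before the trigger /d/ (alveolar).
The voiceless alveolar fricative is [s], so /ʃ/ → [s].

[θekɪsdɔ]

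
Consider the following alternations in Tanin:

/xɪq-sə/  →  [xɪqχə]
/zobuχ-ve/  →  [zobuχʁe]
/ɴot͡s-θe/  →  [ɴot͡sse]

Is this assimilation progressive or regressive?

progressive

The segment that alternates is /s/, which surfaces as [χ] when adjacent to /q/.
The change alveolar → uvular matches the place of the preceding /q/, identifying this as place assimilation.
Checking the remaining alternations: /v/ → [ʁ] after /χ/ (labiodental → uvular, matching uvular); /θ/ → [s] after /t͡s/ (dental → alveolar, matching alveolar) — only place changes, and always toward the preceding segment.
Since the segment that changes follows the conditioning segment, the assimilation is progressive.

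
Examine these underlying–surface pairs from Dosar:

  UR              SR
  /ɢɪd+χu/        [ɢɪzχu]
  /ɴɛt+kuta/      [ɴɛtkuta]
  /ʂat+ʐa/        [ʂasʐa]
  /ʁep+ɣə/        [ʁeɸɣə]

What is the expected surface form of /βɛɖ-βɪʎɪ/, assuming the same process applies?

[βɛʐβɪʎɪ]

The data show regressive manner assimilation: /d/ → [z] before /χ/; /t/ → [s] before /ʐ/; /p/ → [ɸ] before /ɣ/. In each pair only manner changes, matching the following consonant, while place and voice stay constant.
Nothing changes in [ɴɛtkuta]: there the adjacent consonants already agree in manner (/t/ and /k/ are both stops), so this form is consistent with the same rule.
/ɖ/ is a voiced retroflex stop. The following trigger /β/ is a fricative, so /ɖ/ must become a fricative as well.
The voiced retroflex fricative is [ʐ], so /ɖ/ → [ʐ].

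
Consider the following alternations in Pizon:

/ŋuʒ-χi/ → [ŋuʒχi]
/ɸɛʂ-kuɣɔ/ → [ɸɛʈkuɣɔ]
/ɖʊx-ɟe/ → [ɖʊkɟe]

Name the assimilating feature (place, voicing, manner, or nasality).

The segment that alternates is /ʂ/, which surfaces as [ʈ] when adjacent to /k/.
The change fricative → stop matches the manner of the following /k/, identifying this as manner assimilation.
The other alternating form patterns the same way: /x/ → [k] before /ɟ/ (fricative → stop, matching a stop) — only manner changes, and always toward the following segment.
Nothing changes in [ŋuʒχi]: there the adjacent consonants already agree in manner (/ʒ/ and /χ/ are both fricatives), so this form is consistent with the same rule.

manner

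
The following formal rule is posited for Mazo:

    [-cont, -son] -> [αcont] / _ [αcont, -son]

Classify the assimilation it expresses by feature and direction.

The rule copies [cont] (continuancy) from the environment onto the target stops; since [±cont] encodes the stop/fricative manner contrast, the assimilating dimension is manner.
The conditioning segment sits to the right of the focus bar, meaning the trigger follows the segment that changes — regressive assimilation.

regressive manner assimilation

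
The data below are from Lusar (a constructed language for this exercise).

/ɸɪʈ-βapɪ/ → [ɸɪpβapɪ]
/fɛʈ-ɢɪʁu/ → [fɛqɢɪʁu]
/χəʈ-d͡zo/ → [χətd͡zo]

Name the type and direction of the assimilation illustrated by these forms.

Underlying /ʈ/ is realised as [p] next to /β/; /β/ itself does not change.
The change retroflex → bilabial matches the place of the following /β/, identifying this as place assimilation.
Manner and voice are unchanged, so the assimilation is partial, not total.
Checking the remaining alternations: /ʈ/ → [q] before /ɢ/ (retroflex → uvular, matching uvular); /ʈ/ → [t] before /d͡z/ (retroflex → alveolar, matching alveolar) — only place changes, and always toward the following segment.
The trigger is the following segment, so the direction is regressive (anticipatory).

regressive place assimilation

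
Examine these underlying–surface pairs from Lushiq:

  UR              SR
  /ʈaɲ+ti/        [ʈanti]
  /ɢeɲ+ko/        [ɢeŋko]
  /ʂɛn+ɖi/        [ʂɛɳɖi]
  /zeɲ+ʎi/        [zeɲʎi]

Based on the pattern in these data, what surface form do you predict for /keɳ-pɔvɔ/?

[kempɔvɔ]

The data show regressive place assimilation: /ɲ/ → [n] before /t/; /ɲ/ → [ŋ] before /k/; /n/ → [ɳ] before /ɖ/. In each pair only place changes, matching the following consonant, while manner and voice stay constant.
No alternation appears in [zeɲʎi]: there the adjacent consonants already agree in place (/ɲ/ and /ʎ/ are both palatal), so this form is consistent with the same rule.
/ɳ/ is a voiced retroflex nasal. The following trigger /p/ is bilabial, so /ɳ/ must become bilabial as well.
A voiced bilabial nasal is [m], so the surface segment is [m].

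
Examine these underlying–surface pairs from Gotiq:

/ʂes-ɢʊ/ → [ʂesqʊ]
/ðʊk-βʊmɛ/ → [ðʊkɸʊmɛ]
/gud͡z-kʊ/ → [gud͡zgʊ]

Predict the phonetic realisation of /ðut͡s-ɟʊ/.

[ðut͡scʊ]

The data show progressive voicing assimilation: /ɢ/ → [q] after /s/; /β/ → [ɸ] after /k/; /k/ → [g] after /d͡z/. In each pair only voicing changes, matching the preceding consonant, while place and manner stay constant.
/ɟ/ is a voiced palatal stop. The preceding trigger /t͡s/ is voiceless, so /ɟ/ must become voiceless as well.
The voiceless palatal stop is [c], so /ɟ/ → [c].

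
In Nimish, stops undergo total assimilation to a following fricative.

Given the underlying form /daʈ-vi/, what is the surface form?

/ʈ/ is the segment targeted by the rule; it sits immediately before /v/, so it assimilates completely and surfaces as [v].

[davvi]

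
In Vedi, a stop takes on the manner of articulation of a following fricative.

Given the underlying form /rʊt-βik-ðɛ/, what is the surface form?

[rʊsβixðɛ]

The rule targets /t/ (voiceless alveolar stop), which sits before the trigger /β/ (fricative).
Changing only its manner to fricative gives [s] — the voiceless alveolar fricative.
At the second juncture, /k/ likewise becomes [x] adjacent to /ð/.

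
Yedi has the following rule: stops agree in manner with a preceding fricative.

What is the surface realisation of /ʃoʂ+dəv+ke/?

/d/ is a voiced alveolar stop. The preceding trigger /ʂ/ is a fricative, so /d/ must become a fricative as well.
Changing only its manner to fricative gives [z] — the voiced alveolar fricative.
The same rule applies at the second boundary: /k/ → [x] next to /v/.

[ʃoʂzəvxe]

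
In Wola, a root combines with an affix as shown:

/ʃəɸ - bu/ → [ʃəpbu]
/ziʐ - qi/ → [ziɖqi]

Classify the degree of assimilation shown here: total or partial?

Underlying /ɸ/ is realised as [p] next to /b/; /b/ itself does not change.
/ɸ/ is a fricative while /b/ is a stop; the output [p] is a stop, matching the trigger — so the feature that spreads is manner.
Place and voice are unchanged, so the assimilation is partial, not total.
The other alternating form patterns the same way: /ʐ/ → [ɖ] before /q/ (fricative → stop, matching a stop) — only manner changes, and always toward the following segment.

partial assimilation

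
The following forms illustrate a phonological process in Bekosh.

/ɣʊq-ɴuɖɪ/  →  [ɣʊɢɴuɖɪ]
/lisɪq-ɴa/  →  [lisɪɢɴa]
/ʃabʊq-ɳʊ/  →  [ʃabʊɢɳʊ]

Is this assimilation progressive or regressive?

regressive

Comparing underlying and surface forms, /q/ → [ɢ] is the alternation; the neighbouring /ɴ/ is constant.
/q/ is voiceless while /ɴ/ is voiced; the output [ɢ] is voiced, matching the trigger — so the feature that spreads is voicing.
The same holds elsewhere in the data: /q/ → [ɢ] before /ɳ/ (voiceless → voiced, matching voiced) — only voicing changes, and always toward the following segment.
Since the segment that changes precedes the conditioning segment, the assimilation is regressive.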